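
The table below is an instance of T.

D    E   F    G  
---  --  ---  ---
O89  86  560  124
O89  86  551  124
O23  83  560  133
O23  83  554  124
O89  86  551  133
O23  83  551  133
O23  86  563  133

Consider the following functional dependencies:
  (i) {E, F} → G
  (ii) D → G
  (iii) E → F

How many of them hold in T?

0

(i) {E, F} → G: (E=86, F=551): 2 rows → G takes values {124, 133} — violation — fails.
(ii) D → G: D=O89: 3 rows → G takes values {124, 133} — violation; D=O23: 4 rows → G takes values {133, 124} — violation — fails.
(iii) E → F: E=86: 4 rows → F takes values {560, 551, 563} — violation; E=83: 3 rows → F takes values {560, 554, 551} — violation — fails.
None of the 3 dependencies hold.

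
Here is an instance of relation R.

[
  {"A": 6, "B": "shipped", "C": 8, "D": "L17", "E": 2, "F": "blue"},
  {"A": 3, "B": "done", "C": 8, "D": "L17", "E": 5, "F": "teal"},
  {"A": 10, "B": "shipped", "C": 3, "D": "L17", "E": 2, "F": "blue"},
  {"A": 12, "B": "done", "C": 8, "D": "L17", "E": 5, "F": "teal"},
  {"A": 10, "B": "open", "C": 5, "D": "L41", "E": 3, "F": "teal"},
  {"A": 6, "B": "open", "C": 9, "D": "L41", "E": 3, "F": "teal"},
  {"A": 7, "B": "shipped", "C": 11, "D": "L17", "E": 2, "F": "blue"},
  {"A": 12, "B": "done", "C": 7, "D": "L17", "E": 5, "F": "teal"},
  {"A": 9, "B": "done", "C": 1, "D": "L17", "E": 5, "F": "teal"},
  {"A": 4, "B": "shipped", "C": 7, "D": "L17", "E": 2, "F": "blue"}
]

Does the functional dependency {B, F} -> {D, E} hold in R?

(B=shipped, F=blue): 4 rows → {D,E} = (L17, 2), (L17, 2), (L17, 2), (L17, 2) ✓
(B=done, F=teal): 4 rows → {D,E} = (L17, 5), (L17, 5), (L17, 5), (L17, 5) ✓
(B=open, F=teal): 2 rows → {D,E} = (L41, 3), (L41, 3) ✓
Every {B, F} value is associated with a single {D, E} value, so {B, F} -> {D, E} holds.

Yes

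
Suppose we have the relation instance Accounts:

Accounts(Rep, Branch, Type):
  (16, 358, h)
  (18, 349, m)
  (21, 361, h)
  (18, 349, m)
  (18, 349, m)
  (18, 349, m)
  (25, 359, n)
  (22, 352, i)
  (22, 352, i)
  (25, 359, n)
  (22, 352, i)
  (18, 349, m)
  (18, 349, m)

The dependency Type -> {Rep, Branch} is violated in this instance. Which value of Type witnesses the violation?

Type=h: 2 rows → {Rep,Branch} takes values {(16, 358), (21, 361)} — violation
Type=m: 6 rows → {Rep,Branch} = (18, 349), (18, 349), (18, 349), (18, 349), (18, 349), (18, 349) ✓
Type=n: 2 rows → {Rep,Branch} = (25, 359), (25, 359) ✓
Type=i: 3 rows → {Rep,Branch} = (22, 352), (22, 352), (22, 352) ✓
The only Type value with inconsistent RHS is Type=h.

h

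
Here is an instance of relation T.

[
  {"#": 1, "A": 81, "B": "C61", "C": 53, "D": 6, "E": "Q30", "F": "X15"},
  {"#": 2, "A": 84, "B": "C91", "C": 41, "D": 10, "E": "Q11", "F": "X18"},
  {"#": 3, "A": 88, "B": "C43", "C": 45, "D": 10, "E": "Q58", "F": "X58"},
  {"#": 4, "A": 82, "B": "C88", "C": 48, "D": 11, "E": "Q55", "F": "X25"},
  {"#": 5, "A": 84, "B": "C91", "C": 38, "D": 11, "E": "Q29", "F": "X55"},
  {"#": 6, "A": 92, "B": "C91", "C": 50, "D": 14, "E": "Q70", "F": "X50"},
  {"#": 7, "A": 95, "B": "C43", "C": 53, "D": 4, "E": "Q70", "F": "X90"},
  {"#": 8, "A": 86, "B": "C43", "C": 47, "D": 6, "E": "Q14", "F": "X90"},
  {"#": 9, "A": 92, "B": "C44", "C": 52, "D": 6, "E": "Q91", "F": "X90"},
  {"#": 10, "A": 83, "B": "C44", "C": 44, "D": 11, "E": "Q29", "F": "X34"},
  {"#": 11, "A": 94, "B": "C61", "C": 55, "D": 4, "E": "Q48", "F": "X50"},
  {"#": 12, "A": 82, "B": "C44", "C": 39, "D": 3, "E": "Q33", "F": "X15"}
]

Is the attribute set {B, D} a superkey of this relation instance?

All 12 rows have distinct {B, D} values, so {B, D} → (all attributes) holds and {B, D} is a superkey.

Yes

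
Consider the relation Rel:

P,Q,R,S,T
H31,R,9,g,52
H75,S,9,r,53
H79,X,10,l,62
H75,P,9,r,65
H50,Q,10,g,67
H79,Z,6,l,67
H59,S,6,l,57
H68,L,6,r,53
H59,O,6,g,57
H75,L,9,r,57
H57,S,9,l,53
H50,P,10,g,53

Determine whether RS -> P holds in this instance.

(R=9, S=g): 1 row → P = H31 ✓
(R=9, S=r): 3 rows → P = H75, H75, H75 ✓
(R=10, S=l): 1 row → P = H79 ✓
(R=10, S=g): 2 rows → P = H50, H50 ✓
(R=6, S=l): 2 rows → P takes values {H79, H59} — violation
(R=6, S=r): 1 row → P = H68 ✓
(R=6, S=g): 1 row → P = H59 ✓
(R=9, S=l): 1 row → P = H57 ✓
Two rows agree on RS but differ on P, so RS -> P does not hold.

No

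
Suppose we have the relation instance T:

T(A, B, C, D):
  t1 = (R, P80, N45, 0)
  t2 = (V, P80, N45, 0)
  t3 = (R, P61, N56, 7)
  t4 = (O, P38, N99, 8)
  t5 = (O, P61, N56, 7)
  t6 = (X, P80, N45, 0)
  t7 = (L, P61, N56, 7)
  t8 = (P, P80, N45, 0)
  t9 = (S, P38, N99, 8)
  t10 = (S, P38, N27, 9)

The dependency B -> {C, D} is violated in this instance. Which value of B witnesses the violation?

B=P80: rows 1, 2, 6, 8 → {C,D} = (N45, 0), (N45, 0), (N45, 0), (N45, 0) ✓
B=P61: rows 3, 5, 7 → {C,D} = (N56, 7), (N56, 7), (N56, 7) ✓
B=P38: rows 4, 9, 10 → {C,D} takes values {(N99, 8), (N27, 9)} — violation
The only B value with inconsistent RHS is B=P38.

P38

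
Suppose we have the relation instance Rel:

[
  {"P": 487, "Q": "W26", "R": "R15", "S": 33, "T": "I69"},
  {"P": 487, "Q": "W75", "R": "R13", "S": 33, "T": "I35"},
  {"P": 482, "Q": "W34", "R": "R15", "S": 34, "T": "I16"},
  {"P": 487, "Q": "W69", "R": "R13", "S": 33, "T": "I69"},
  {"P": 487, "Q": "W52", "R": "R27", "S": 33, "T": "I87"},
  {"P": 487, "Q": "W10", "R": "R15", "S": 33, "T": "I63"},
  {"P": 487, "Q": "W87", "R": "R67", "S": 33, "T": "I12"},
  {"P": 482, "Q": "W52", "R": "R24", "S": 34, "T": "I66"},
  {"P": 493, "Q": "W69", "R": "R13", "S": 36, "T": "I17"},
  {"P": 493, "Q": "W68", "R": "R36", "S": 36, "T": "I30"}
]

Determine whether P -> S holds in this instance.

Yes

P=487: 6 rows → S = 33, 33, 33, 33, 33, 33 ✓
P=482: 2 rows → S = 34, 34 ✓
P=493: 2 rows → S = 36, 36 ✓
Every P value is associated with a single S value, so P -> S holds.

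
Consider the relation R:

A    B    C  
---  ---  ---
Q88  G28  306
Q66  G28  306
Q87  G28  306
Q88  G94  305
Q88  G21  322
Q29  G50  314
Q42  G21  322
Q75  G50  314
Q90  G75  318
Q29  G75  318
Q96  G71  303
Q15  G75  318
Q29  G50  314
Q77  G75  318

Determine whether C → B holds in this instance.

Yes

C=306: 3 rows → B = G28, G28, G28 ✓
C=305: 1 row → B = G94 ✓
C=322: 2 rows → B = G21, G21 ✓
C=314: 3 rows → B = G50, G50, G50 ✓
C=318: 4 rows → B = G75, G75, G75, G75 ✓
C=303: 1 row → B = G71 ✓
Every C value is associated with a single B value, so C → B holds.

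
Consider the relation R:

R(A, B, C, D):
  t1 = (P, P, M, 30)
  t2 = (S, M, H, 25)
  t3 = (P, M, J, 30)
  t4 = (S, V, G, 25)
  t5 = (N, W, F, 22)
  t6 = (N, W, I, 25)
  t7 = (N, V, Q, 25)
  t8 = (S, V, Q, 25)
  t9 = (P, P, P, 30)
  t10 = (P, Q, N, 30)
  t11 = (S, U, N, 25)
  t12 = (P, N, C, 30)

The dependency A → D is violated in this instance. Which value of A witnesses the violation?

N

A=P: rows 1, 3, 9, 10, 12 → D = 30, 30, 30, 30, 30 ✓
A=S: rows 2, 4, 8, 11 → D = 25, 25, 25, 25 ✓
A=N: rows 5, 6, 7 → D takes values {22, 25} — violation
The only A value with inconsistent D is A=N.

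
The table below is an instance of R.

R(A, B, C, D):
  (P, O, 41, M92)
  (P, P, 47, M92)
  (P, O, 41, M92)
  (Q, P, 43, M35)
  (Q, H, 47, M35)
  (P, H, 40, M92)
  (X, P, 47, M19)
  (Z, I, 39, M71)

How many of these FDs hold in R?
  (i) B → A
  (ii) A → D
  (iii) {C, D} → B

2

(i) B → A: B=P: 3 rows → A takes values {P, Q, X} — violation; B=H: 2 rows → A takes values {Q, P} — violation — fails.
(ii) A → D: every LHS value maps to a single RHS value — holds.
(iii) {C, D} → B: every LHS value maps to a single RHS value — holds.
2 of the 3 dependencies hold.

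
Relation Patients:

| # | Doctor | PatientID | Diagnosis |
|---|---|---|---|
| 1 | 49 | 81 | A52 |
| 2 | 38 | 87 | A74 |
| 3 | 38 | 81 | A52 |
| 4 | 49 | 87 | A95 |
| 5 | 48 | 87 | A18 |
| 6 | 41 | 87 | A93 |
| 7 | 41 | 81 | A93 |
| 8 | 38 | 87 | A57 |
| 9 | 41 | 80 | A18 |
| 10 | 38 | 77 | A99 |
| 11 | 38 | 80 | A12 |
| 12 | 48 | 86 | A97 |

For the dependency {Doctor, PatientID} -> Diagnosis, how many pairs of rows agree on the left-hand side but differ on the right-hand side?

(Doctor=38, PatientID=87): violating pairs (2,8) — 1 pair.

1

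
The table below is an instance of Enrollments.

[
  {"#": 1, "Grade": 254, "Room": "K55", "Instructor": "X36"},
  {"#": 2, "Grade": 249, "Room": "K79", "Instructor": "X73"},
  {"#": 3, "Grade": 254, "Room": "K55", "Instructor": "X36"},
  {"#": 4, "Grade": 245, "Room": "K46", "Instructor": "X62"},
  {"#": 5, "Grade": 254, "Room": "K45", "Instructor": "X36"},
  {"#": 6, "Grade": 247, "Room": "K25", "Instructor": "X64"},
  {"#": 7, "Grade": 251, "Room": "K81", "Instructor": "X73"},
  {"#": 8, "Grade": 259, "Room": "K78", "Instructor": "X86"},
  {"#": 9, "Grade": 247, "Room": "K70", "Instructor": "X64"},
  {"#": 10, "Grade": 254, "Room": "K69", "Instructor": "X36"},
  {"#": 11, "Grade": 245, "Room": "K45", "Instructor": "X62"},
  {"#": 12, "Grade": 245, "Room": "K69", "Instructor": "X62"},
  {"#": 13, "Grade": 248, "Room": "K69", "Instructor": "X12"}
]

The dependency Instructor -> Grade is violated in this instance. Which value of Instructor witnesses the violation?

X73

Instructor=X36: rows 1, 3, 5, 10 → Grade = 254, 254, 254, 254 ✓
Instructor=X73: rows 2, 7 → Grade takes values {249, 251} — violation
Instructor=X62: rows 4, 11, 12 → Grade = 245, 245, 245 ✓
Instructor=X64: rows 6, 9 → Grade = 247, 247 ✓
Instructor=X86: row 8 → Grade = 259 ✓
Instructor=X12: row 13 → Grade = 248 ✓
The only Instructor value with inconsistent Grade is Instructor=X73.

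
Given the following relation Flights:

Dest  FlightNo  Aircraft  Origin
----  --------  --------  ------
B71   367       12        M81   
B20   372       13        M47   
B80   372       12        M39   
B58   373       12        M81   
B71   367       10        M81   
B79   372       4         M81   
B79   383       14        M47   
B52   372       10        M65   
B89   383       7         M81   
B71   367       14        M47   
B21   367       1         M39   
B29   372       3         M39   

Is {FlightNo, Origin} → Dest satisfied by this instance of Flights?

(FlightNo=367, Origin=M81): 2 rows → Dest = B71, B71 ✓
(FlightNo=372, Origin=M47): 1 row → Dest = B20 ✓
(FlightNo=372, Origin=M39): 2 rows → Dest takes values {B80, B29} — violation
(FlightNo=373, Origin=M81): 1 row → Dest = B58 ✓
(FlightNo=372, Origin=M81): 1 row → Dest = B79 ✓
(FlightNo=383, Origin=M47): 1 row → Dest = B79 ✓
(FlightNo=372, Origin=M65): 1 row → Dest = B52 ✓
(FlightNo=383, Origin=M81): 1 row → Dest = B89 ✓
(FlightNo=367, Origin=M47): 1 row → Dest = B71 ✓
(FlightNo=367, Origin=M39): 1 row → Dest = B21 ✓
Two rows agree on {FlightNo, Origin} but differ on Dest, so {FlightNo, Origin} → Dest does not hold.

No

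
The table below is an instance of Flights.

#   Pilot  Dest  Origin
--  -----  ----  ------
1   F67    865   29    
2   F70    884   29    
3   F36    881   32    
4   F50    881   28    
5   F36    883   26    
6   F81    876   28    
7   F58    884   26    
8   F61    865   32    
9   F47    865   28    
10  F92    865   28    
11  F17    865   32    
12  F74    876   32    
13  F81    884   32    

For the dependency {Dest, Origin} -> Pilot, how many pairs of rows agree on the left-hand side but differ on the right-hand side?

(Dest=865, Origin=32): violating pairs (8,11) — 1 pair.
(Dest=865, Origin=28): violating pairs (9,10) — 1 pair.

2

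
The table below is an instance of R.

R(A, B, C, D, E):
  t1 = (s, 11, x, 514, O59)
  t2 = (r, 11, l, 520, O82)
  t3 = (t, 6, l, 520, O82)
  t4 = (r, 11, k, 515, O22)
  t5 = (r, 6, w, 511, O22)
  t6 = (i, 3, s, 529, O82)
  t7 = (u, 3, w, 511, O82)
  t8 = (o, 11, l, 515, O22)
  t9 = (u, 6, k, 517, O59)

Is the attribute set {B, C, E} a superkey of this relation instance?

All 9 rows have distinct {B, C, E} values, so {B, C, E} → (all attributes) holds and {B, C, E} is a superkey.

Yes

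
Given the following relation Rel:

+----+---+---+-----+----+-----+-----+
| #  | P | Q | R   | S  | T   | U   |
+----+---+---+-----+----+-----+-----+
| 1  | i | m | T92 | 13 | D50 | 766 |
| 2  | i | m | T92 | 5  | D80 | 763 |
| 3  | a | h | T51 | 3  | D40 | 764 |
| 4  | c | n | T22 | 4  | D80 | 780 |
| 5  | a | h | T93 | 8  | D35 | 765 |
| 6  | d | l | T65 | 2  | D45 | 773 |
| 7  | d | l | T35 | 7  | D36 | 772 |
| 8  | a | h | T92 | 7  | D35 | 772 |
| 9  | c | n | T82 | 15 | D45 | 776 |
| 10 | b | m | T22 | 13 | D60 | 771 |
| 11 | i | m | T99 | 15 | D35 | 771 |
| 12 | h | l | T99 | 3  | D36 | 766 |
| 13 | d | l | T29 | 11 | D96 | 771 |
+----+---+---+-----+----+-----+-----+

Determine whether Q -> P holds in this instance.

Q=m: rows 1, 2, 10, 11 → P takes values {i, b} — violation
Q=h: rows 3, 5, 8 → P = a, a, a ✓
Q=n: rows 4, 9 → P = c, c ✓
Q=l: rows 6, 7, 12, 13 → P takes values {d, h} — violation
Two rows agree on Q but differ on P, so Q -> P does not hold.

No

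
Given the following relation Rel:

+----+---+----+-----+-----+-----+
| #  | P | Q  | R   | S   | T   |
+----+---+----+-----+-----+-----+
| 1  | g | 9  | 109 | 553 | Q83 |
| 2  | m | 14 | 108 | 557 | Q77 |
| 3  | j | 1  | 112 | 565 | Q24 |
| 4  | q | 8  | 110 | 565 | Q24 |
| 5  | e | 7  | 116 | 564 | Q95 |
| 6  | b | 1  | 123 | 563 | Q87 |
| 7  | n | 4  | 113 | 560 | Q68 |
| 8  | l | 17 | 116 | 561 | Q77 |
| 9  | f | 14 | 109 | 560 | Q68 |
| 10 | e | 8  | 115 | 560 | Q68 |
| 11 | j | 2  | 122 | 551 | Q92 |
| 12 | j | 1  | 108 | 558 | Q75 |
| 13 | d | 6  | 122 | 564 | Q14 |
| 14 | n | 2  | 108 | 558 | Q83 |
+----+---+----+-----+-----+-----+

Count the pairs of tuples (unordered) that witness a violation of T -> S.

T=Q83: violating pairs (1,14) — 1 pair.
T=Q77: violating pairs (2,8) — 1 pair.
T=Q24: all 2 rows agree on S — 0 pairs.
T=Q68: all 3 rows agree on S — 0 pairs.

2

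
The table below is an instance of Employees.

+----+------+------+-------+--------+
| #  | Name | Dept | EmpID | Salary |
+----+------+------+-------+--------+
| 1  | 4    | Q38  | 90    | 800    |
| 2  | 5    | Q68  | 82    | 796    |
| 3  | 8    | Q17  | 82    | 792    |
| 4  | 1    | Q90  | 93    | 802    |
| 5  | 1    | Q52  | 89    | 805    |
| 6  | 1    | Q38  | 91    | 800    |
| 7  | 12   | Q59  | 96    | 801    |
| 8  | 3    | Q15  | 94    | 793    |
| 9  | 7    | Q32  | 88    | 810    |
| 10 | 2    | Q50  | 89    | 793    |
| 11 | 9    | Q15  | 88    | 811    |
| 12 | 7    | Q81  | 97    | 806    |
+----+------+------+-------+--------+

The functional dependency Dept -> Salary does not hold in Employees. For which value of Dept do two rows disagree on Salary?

Dept=Q38: rows 1, 6 → Salary = 800, 800 ✓
Dept=Q68: row 2 → Salary = 796 ✓
Dept=Q17: row 3 → Salary = 792 ✓
Dept=Q90: row 4 → Salary = 802 ✓
Dept=Q52: row 5 → Salary = 805 ✓
Dept=Q59: row 7 → Salary = 801 ✓
Dept=Q15: rows 8, 11 → Salary takes values {793, 811} — violation
Dept=Q32: row 9 → Salary = 810 ✓
Dept=Q50: row 10 → Salary = 793 ✓
Dept=Q81: row 12 → Salary = 806 ✓
The only Dept value with inconsistent Salary is Dept=Q15.

Q15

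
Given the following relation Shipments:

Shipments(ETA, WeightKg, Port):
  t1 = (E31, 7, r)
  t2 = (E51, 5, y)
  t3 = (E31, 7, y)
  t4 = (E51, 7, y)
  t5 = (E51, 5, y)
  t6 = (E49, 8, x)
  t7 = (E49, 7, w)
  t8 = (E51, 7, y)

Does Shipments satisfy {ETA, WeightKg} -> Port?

No

(ETA=E31, WeightKg=7): rows 1, 3 → Port takes values {r, y} — violation
(ETA=E51, WeightKg=5): rows 2, 5 → Port = y, y ✓
(ETA=E51, WeightKg=7): rows 4, 8 → Port = y, y ✓
(ETA=E49, WeightKg=8): row 6 → Port = x ✓
(ETA=E49, WeightKg=7): row 7 → Port = w ✓
Two rows agree on {ETA, WeightKg} but differ on Port, so {ETA, WeightKg} -> Port does not hold.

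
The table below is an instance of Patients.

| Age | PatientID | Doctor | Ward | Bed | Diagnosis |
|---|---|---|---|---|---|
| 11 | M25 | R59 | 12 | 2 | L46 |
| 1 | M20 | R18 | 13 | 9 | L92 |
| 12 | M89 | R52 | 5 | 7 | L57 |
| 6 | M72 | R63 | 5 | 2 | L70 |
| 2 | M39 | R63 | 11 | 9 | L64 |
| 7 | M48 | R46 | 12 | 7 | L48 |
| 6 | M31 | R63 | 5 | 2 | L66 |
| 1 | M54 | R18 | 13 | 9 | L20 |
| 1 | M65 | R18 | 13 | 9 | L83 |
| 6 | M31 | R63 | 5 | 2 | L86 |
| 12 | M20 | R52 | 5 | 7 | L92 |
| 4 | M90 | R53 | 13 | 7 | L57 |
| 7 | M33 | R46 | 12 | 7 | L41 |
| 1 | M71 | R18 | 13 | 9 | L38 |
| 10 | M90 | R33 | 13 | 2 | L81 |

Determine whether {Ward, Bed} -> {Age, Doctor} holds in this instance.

Yes

(Ward=12, Bed=2): 1 row → {Age,Doctor} = (11, R59) ✓
(Ward=13, Bed=9): 4 rows → {Age,Doctor} = (1, R18), (1, R18), (1, R18), (1, R18) ✓
(Ward=5, Bed=7): 2 rows → {Age,Doctor} = (12, R52), (12, R52) ✓
(Ward=5, Bed=2): 3 rows → {Age,Doctor} = (6, R63), (6, R63), (6, R63) ✓
(Ward=11, Bed=9): 1 row → {Age,Doctor} = (2, R63) ✓
(Ward=12, Bed=7): 2 rows → {Age,Doctor} = (7, R46), (7, R46) ✓
(Ward=13, Bed=7): 1 row → {Age,Doctor} = (4, R53) ✓
(Ward=13, Bed=2): 1 row → {Age,Doctor} = (10, R33) ✓
Every {Ward, Bed} value is associated with a single {Age, Doctor} value, so {Ward, Bed} -> {Age, Doctor} holds.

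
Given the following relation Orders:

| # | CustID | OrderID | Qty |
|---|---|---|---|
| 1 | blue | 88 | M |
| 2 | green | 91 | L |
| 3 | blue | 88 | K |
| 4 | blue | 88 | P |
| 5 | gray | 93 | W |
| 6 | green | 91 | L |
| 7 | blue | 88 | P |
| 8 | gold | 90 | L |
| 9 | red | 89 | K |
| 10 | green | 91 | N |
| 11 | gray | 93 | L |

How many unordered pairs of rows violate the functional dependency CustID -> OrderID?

0

CustID=blue: all 4 rows agree on OrderID — 0 pairs.
CustID=green: all 3 rows agree on OrderID — 0 pairs.
CustID=gray: all 2 rows agree on OrderID — 0 pairs.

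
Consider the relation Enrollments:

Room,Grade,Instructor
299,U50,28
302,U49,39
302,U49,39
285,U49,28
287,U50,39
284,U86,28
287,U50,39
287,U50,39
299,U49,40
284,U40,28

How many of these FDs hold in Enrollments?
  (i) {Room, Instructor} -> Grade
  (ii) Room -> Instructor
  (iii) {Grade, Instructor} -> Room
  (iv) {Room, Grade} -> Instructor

2

(i) {Room, Instructor} -> Grade: (Room=284, Instructor=28): 2 rows → Grade takes values {U86, U40} — violation — fails.
(ii) Room -> Instructor: Room=299: 2 rows → Instructor takes values {28, 40} — violation — fails.
(iii) {Grade, Instructor} -> Room: every LHS value maps to a single RHS value — holds.
(iv) {Room, Grade} -> Instructor: every LHS value maps to a single RHS value — holds.
2 of the 4 dependencies hold.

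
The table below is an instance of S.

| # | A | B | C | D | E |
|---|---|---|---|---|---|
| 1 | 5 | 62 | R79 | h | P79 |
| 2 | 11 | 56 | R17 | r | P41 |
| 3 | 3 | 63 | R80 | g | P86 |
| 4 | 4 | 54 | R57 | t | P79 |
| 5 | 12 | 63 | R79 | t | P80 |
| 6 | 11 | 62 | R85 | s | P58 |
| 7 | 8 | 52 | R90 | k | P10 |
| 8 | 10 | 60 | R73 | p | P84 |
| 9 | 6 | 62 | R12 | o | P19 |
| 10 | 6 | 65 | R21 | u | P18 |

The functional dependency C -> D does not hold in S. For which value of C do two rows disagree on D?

R79

C=R79: rows 1, 5 → D takes values {h, t} — violation
C=R17: row 2 → D = r ✓
C=R80: row 3 → D = g ✓
C=R57: row 4 → D = t ✓
C=R85: row 6 → D = s ✓
C=R90: row 7 → D = k ✓
C=R73: row 8 → D = p ✓
C=R12: row 9 → D = o ✓
C=R21: row 10 → D = u ✓
The only C value with inconsistent D is C=R79.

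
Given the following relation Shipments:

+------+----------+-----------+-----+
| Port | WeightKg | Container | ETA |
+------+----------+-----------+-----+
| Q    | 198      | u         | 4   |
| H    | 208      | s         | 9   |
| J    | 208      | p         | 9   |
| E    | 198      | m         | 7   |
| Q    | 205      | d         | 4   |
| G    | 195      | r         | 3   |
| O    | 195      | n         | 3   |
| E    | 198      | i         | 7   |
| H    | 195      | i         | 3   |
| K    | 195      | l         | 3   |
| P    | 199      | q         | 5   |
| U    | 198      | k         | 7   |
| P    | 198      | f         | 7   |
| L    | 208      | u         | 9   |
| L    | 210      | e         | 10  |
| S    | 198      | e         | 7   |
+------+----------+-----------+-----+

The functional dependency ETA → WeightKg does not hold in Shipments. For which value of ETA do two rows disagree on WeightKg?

ETA=4: 2 rows → WeightKg takes values {198, 205} — violation
ETA=9: 3 rows → WeightKg = 208, 208, 208 ✓
ETA=7: 5 rows → WeightKg = 198, 198, 198, 198, 198 ✓
ETA=3: 4 rows → WeightKg = 195, 195, 195, 195 ✓
ETA=5: 1 row → WeightKg = 199 ✓
ETA=10: 1 row → WeightKg = 210 ✓
The only ETA value with inconsistent WeightKg is ETA=4.

4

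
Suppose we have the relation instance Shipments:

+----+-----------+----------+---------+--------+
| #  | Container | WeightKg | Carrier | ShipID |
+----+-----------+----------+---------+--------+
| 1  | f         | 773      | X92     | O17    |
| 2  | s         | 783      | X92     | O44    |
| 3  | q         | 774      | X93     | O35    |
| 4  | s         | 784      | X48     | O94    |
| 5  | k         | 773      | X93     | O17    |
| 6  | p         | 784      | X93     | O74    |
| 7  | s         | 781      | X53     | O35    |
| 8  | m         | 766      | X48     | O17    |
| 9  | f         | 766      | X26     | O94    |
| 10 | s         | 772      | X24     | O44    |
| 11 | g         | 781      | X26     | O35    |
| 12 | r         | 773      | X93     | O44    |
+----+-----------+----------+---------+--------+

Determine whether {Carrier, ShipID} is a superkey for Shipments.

All 12 rows have distinct {Carrier, ShipID} values, so {Carrier, ShipID} → (all attributes) holds and {Carrier, ShipID} is a superkey.

Yes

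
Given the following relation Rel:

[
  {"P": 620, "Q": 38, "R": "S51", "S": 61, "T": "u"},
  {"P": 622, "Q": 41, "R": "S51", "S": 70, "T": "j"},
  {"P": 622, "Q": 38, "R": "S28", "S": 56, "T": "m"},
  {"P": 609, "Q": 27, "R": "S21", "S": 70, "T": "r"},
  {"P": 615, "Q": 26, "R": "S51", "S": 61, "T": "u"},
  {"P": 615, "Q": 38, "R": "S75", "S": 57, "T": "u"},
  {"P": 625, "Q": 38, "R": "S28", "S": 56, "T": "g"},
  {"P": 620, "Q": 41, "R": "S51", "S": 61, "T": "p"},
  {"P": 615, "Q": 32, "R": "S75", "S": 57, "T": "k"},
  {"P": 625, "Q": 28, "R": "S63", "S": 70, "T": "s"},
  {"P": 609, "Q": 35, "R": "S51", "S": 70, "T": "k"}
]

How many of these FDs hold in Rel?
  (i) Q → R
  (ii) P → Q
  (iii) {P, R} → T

(i) Q → R: Q=38: 4 rows → R takes values {S51, S28, S75} — violation — fails.
(ii) P → Q: P=620: 2 rows → Q takes values {38, 41} — violation; P=622: 2 rows → Q takes values {41, 38} — violation; P=609: 2 rows → Q takes values {27, 35} — violation; P=615: 3 rows → Q takes values {26, 38, 32} — violation; P=625: 2 rows → Q takes values {38, 28} — violation — fails.
(iii) {P, R} → T: (P=620, R=S51): 2 rows → T takes values {u, p} — violation; (P=615, R=S75): 2 rows → T takes values {u, k} — violation — fails.
None of the 3 dependencies hold.

0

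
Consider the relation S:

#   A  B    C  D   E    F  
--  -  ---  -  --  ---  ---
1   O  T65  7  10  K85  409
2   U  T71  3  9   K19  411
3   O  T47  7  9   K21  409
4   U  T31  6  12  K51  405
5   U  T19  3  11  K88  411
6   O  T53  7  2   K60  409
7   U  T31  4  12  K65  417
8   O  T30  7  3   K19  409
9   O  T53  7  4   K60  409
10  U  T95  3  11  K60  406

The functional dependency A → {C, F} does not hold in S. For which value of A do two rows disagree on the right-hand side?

U

A=O: rows 1, 3, 6, 8, 9 → {C,F} = (7, 409), (7, 409), (7, 409), (7, 409), (7, 409) ✓
A=U: rows 2, 4, 5, 7, 10 → {C,F} takes values {(3, 411), (6, 405), (4, 417), (3, 406)} — violation
The only A value with inconsistent RHS is A=U.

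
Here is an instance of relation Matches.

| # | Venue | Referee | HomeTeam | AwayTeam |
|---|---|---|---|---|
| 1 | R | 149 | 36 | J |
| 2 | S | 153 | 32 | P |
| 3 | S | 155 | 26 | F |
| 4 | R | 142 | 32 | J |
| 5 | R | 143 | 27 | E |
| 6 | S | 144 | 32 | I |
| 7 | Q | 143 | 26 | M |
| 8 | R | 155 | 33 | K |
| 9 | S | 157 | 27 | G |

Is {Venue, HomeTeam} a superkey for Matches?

Rows 2 and 6 have the same {Venue, HomeTeam} value (Venue=S, HomeTeam=32) but are distinct tuples, so {Venue, HomeTeam} does not determine every attribute — not a superkey.

No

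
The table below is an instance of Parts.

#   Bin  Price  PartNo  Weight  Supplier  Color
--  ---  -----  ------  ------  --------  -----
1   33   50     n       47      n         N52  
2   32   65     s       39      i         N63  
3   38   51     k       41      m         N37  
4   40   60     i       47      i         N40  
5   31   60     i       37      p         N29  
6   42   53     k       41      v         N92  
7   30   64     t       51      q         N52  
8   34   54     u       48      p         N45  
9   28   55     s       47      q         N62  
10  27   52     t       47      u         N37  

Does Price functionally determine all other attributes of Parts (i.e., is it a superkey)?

Rows 4 and 5 have the same Price value Price=60 but are distinct tuples, so Price does not determine every attribute — not a superkey.

No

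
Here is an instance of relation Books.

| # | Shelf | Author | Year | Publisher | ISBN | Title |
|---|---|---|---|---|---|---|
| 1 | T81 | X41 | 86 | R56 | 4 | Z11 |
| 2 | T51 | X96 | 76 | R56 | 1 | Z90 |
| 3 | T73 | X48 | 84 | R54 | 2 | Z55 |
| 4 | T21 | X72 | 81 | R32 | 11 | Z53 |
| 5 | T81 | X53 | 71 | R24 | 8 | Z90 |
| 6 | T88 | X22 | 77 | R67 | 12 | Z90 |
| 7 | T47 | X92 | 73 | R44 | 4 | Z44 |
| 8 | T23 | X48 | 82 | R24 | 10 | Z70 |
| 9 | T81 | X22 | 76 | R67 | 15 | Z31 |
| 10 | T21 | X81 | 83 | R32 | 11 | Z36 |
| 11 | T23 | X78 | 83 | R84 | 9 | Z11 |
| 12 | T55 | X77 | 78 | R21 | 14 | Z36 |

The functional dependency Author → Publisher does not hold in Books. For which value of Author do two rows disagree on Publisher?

Author=X41: row 1 → Publisher = R56 ✓
Author=X96: row 2 → Publisher = R56 ✓
Author=X48: rows 3, 8 → Publisher takes values {R54, R24} — violation
Author=X72: row 4 → Publisher = R32 ✓
Author=X53: row 5 → Publisher = R24 ✓
Author=X22: rows 6, 9 → Publisher = R67, R67 ✓
Author=X92: row 7 → Publisher = R44 ✓
Author=X81: row 10 → Publisher = R32 ✓
Author=X78: row 11 → Publisher = R84 ✓
Author=X77: row 12 → Publisher = R21 ✓
The only Author value with inconsistent Publisher is Author=X48.

X48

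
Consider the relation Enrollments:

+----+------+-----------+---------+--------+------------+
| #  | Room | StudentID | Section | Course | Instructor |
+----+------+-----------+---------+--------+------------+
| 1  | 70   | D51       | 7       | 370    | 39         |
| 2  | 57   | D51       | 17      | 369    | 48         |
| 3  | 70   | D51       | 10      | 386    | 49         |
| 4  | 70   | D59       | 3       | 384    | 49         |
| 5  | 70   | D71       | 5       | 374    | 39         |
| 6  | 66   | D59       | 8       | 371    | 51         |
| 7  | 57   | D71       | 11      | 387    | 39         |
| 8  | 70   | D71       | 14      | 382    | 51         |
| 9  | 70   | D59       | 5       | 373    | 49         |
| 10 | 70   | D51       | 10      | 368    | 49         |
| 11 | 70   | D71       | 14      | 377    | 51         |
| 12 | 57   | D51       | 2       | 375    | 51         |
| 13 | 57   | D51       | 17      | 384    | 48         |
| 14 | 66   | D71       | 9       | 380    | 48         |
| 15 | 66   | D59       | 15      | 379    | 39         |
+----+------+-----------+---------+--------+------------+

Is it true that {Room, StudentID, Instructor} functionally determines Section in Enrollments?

No

(Room=70, StudentID=D51, Instructor=39): row 1 → Section = 7 ✓
(Room=57, StudentID=D51, Instructor=48): rows 2, 13 → Section = 17, 17 ✓
(Room=70, StudentID=D51, Instructor=49): rows 3, 10 → Section = 10, 10 ✓
(Room=70, StudentID=D59, Instructor=49): rows 4, 9 → Section takes values {3, 5} — violation
(Room=70, StudentID=D71, Instructor=39): row 5 → Section = 5 ✓
(Room=66, StudentID=D59, Instructor=51): row 6 → Section = 8 ✓
(Room=57, StudentID=D71, Instructor=39): row 7 → Section = 11 ✓
(Room=70, StudentID=D71, Instructor=51): rows 8, 11 → Section = 14, 14 ✓
(Room=57, StudentID=D51, Instructor=51): row 12 → Section = 2 ✓
(Room=66, StudentID=D71, Instructor=48): row 14 → Section = 9 ✓
(Room=66, StudentID=D59, Instructor=39): row 15 → Section = 15 ✓
Two rows agree on {Room, StudentID, Instructor} but differ on Section, so {Room, StudentID, Instructor} -> Section does not hold.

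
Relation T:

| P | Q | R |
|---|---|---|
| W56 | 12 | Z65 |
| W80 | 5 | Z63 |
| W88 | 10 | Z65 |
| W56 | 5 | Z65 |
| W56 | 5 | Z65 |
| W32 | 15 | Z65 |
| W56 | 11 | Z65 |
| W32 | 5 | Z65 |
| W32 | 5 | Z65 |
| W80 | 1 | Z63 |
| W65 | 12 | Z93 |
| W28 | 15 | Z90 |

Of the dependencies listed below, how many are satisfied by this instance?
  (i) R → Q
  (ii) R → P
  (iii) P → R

(i) R → Q: R=Z65: 8 rows → Q takes values {12, 10, 5, 15, 11} — violation; R=Z63: 2 rows → Q takes values {5, 1} — violation — fails.
(ii) R → P: R=Z65: 8 rows → P takes values {W56, W88, W32} — violation — fails.
(iii) P → R: every LHS value maps to a single RHS value — holds.
1 of the 3 dependencies holds.

1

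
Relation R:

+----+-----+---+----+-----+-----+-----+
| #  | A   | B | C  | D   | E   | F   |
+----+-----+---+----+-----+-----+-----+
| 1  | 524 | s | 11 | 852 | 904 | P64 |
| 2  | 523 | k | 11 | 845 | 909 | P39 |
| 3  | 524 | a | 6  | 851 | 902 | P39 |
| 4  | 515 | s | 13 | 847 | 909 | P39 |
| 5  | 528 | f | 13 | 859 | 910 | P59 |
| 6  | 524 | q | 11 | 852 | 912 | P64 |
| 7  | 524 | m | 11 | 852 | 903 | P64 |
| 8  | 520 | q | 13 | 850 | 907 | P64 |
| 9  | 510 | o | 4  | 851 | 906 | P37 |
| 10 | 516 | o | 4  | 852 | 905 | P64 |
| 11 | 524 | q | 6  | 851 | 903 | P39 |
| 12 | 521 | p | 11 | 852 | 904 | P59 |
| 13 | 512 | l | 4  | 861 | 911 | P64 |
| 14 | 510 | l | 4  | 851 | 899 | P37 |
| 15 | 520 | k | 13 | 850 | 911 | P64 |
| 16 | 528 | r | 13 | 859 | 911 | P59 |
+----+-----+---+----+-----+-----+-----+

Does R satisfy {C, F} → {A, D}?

(C=11, F=P64): rows 1, 6, 7 → {A,D} = (524, 852), (524, 852), (524, 852) ✓
(C=11, F=P39): row 2 → {A,D} = (523, 845) ✓
(C=6, F=P39): rows 3, 11 → {A,D} = (524, 851), (524, 851) ✓
(C=13, F=P39): row 4 → {A,D} = (515, 847) ✓
(C=13, F=P59): rows 5, 16 → {A,D} = (528, 859), (528, 859) ✓
(C=13, F=P64): rows 8, 15 → {A,D} = (520, 850), (520, 850) ✓
(C=4, F=P37): rows 9, 14 → {A,D} = (510, 851), (510, 851) ✓
(C=4, F=P64): rows 10, 13 → {A,D} takes values {(516, 852), (512, 861)} — violation
(C=11, F=P59): row 12 → {A,D} = (521, 852) ✓
Two rows agree on {C, F} but differ on {A, D}, so {C, F} → {A, D} does not hold.

No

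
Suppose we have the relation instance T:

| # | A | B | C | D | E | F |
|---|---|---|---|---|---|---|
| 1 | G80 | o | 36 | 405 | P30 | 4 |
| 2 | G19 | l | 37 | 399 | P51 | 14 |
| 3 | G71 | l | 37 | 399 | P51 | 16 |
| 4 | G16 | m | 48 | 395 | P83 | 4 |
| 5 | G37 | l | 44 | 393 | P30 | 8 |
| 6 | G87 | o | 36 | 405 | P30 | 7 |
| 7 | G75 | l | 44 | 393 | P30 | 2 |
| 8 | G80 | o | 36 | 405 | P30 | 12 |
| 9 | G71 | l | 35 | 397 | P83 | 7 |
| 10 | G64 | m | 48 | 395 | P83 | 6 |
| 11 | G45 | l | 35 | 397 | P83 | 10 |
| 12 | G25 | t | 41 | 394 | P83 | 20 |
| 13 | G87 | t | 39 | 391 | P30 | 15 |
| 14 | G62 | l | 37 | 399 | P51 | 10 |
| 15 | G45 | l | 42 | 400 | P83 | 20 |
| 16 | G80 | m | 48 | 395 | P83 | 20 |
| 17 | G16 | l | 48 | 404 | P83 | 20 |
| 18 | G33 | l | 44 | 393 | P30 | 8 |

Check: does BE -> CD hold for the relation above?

(B=o, E=P30): rows 1, 6, 8 → {C,D} = (36, 405), (36, 405), (36, 405) ✓
(B=l, E=P51): rows 2, 3, 14 → {C,D} = (37, 399), (37, 399), (37, 399) ✓
(B=m, E=P83): rows 4, 10, 16 → {C,D} = (48, 395), (48, 395), (48, 395) ✓
(B=l, E=P30): rows 5, 7, 18 → {C,D} = (44, 393), (44, 393), (44, 393) ✓
(B=l, E=P83): rows 9, 11, 15, 17 → {C,D} takes values {(35, 397), (42, 400), (48, 404)} — violation
(B=t, E=P83): row 12 → {C,D} = (41, 394) ✓
(B=t, E=P30): row 13 → {C,D} = (39, 391) ✓
Two rows agree on BE but differ on CD, so BE -> CD does not hold.

No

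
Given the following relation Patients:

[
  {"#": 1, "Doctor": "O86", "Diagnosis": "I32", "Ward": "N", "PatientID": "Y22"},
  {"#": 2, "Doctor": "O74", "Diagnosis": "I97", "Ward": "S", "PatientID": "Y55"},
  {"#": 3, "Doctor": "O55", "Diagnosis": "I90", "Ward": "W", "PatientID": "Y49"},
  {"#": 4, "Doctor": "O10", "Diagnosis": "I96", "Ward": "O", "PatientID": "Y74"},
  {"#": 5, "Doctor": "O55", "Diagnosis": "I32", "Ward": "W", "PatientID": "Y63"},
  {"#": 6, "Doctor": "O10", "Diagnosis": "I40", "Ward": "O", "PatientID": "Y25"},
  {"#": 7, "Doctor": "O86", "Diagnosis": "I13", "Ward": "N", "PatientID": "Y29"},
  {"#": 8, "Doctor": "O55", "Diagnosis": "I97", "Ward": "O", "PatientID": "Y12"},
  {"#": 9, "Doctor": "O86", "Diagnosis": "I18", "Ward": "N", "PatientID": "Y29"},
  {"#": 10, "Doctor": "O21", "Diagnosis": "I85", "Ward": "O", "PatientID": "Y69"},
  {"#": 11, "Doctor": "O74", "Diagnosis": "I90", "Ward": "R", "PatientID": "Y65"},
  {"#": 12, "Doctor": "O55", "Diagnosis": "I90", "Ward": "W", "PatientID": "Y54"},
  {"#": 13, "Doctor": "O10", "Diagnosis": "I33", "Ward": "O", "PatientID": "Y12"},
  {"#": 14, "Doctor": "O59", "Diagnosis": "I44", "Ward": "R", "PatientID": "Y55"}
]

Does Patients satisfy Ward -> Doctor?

Ward=N: rows 1, 7, 9 → Doctor = O86, O86, O86 ✓
Ward=S: row 2 → Doctor = O74 ✓
Ward=W: rows 3, 5, 12 → Doctor = O55, O55, O55 ✓
Ward=O: rows 4, 6, 8, 10, 13 → Doctor takes values {O10, O55, O21} — violation
Ward=R: rows 11, 14 → Doctor takes values {O74, O59} — violation
Two rows agree on Ward but differ on Doctor, so Ward -> Doctor does not hold.

No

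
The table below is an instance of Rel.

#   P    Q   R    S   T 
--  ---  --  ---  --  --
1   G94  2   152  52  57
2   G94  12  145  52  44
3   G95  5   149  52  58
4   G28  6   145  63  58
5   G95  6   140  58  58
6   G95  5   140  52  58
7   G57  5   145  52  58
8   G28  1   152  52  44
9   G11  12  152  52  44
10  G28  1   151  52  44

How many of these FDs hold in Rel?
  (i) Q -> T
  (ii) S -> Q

1

(i) Q -> T: every LHS value maps to a single RHS value — holds.
(ii) S -> Q: S=52: rows 1, 2, 3, 6, 7, 8, 9, 10 → Q takes values {2, 12, 5, 1} — violation — fails.
1 of the 2 dependencies holds.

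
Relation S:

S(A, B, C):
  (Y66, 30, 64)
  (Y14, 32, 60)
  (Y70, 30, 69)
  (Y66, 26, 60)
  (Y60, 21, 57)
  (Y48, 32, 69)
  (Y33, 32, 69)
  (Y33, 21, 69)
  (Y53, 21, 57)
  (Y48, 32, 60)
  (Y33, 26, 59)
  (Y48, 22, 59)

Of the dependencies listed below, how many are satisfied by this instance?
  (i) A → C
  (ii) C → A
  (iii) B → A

(i) A → C: A=Y66: 2 rows → C takes values {64, 60} — violation; A=Y48: 3 rows → C takes values {69, 60, 59} — violation; A=Y33: 3 rows → C takes values {69, 59} — violation — fails.
(ii) C → A: C=60: 3 rows → A takes values {Y14, Y66, Y48} — violation; C=69: 4 rows → A takes values {Y70, Y48, Y33} — violation; C=57: 2 rows → A takes values {Y60, Y53} — violation; C=59: 2 rows → A takes values {Y33, Y48} — violation — fails.
(iii) B → A: B=30: 2 rows → A takes values {Y66, Y70} — violation; B=32: 4 rows → A takes values {Y14, Y48, Y33} — violation; B=26: 2 rows → A takes values {Y66, Y33} — violation; B=21: 3 rows → A takes values {Y60, Y33, Y53} — violation — fails.
None of the 3 dependencies hold.

0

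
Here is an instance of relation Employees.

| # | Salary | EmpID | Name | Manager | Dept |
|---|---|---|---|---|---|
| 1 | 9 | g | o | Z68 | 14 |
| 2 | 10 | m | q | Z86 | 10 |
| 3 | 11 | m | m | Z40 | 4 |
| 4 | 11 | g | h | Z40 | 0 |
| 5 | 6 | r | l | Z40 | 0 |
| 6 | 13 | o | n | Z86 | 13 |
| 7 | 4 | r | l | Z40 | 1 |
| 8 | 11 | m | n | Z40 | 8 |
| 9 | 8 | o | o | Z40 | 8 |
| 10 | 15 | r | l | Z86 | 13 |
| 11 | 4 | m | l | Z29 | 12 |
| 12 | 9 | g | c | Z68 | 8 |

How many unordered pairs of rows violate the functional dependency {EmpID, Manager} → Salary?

1

(EmpID=g, Manager=Z68): all 2 rows agree on Salary — 0 pairs.
(EmpID=m, Manager=Z40): all 2 rows agree on Salary — 0 pairs.
(EmpID=r, Manager=Z40): violating pairs (5,7) — 1 pair.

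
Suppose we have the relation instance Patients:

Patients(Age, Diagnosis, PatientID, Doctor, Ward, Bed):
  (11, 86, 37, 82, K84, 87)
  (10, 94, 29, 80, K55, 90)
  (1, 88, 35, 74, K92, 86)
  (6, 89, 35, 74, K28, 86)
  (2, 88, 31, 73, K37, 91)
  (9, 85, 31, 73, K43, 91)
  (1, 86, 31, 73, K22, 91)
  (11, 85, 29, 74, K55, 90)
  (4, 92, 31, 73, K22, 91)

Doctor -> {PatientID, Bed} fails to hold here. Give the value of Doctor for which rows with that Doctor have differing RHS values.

Doctor=82: 1 row → {PatientID,Bed} = (37, 87) ✓
Doctor=80: 1 row → {PatientID,Bed} = (29, 90) ✓
Doctor=74: 3 rows → {PatientID,Bed} takes values {(35, 86), (29, 90)} — violation
Doctor=73: 4 rows → {PatientID,Bed} = (31, 91), (31, 91), (31, 91), (31, 91) ✓
The only Doctor value with inconsistent RHS is Doctor=74.

74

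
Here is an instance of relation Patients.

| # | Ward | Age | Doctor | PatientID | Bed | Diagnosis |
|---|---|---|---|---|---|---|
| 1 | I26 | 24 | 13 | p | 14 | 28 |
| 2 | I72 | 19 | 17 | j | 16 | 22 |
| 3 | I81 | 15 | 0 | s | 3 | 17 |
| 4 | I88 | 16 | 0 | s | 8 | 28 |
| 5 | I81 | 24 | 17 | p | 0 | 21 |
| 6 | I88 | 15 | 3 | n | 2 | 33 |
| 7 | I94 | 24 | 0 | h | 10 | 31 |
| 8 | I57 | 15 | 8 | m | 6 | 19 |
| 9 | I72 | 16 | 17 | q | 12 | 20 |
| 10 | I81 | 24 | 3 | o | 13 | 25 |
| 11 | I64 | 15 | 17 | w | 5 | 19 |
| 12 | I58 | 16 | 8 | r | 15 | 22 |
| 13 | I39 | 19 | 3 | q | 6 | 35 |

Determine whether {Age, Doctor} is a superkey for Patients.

Yes

All 13 rows have distinct {Age, Doctor} values, so {Age, Doctor} → (all attributes) holds and {Age, Doctor} is a superkey.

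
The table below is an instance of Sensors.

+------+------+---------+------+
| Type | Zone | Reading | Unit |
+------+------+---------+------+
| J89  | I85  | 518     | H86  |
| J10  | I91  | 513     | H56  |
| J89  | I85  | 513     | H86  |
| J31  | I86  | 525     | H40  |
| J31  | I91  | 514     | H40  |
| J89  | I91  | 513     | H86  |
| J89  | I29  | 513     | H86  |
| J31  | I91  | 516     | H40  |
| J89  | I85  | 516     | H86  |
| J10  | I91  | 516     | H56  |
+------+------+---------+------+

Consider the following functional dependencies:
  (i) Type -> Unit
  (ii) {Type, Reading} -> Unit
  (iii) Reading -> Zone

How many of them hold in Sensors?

2

(i) Type -> Unit: every LHS value maps to a single RHS value — holds.
(ii) {Type, Reading} -> Unit: every LHS value maps to a single RHS value — holds.
(iii) Reading -> Zone: Reading=513: 4 rows → Zone takes values {I91, I85, I29} — violation; Reading=516: 3 rows → Zone takes values {I91, I85} — violation — fails.
2 of the 3 dependencies hold.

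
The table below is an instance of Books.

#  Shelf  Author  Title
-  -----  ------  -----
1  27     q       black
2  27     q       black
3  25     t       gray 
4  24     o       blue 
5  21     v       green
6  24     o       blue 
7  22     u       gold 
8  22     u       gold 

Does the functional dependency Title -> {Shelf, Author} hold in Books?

Yes

Title=black: rows 1, 2 → {Shelf,Author} = (27, q), (27, q) ✓
Title=gray: row 3 → {Shelf,Author} = (25, t) ✓
Title=blue: rows 4, 6 → {Shelf,Author} = (24, o), (24, o) ✓
Title=green: row 5 → {Shelf,Author} = (21, v) ✓
Title=gold: rows 7, 8 → {Shelf,Author} = (22, u), (22, u) ✓
Every Title value is associated with a single {Shelf, Author} value, so Title -> {Shelf, Author} holds.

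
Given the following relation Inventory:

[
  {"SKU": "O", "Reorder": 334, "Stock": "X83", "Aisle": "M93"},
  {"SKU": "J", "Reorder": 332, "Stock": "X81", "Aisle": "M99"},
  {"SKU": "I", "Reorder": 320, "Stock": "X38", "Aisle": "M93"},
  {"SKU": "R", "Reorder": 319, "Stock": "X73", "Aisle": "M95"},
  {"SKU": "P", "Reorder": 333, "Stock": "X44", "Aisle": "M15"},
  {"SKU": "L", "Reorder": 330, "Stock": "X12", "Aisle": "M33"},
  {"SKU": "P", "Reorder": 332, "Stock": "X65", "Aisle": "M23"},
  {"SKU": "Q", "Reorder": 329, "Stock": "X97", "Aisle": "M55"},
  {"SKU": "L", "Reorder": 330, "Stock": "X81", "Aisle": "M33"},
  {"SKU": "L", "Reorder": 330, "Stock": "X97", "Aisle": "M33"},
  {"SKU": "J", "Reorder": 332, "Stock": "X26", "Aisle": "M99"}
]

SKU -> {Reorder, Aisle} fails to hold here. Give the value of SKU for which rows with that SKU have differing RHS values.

P

SKU=O: 1 row → {Reorder,Aisle} = (334, M93) ✓
SKU=J: 2 rows → {Reorder,Aisle} = (332, M99), (332, M99) ✓
SKU=I: 1 row → {Reorder,Aisle} = (320, M93) ✓
SKU=R: 1 row → {Reorder,Aisle} = (319, M95) ✓
SKU=P: 2 rows → {Reorder,Aisle} takes values {(333, M15), (332, M23)} — violation
SKU=L: 3 rows → {Reorder,Aisle} = (330, M33), (330, M33), (330, M33) ✓
SKU=Q: 1 row → {Reorder,Aisle} = (329, M55) ✓
The only SKU value with inconsistent RHS is SKU=P.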